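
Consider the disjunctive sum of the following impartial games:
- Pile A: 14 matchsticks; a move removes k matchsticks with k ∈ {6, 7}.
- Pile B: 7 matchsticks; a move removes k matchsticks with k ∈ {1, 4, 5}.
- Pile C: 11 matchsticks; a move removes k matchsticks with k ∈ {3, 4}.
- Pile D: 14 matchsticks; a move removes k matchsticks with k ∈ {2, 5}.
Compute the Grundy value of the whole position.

2

For pile A, compute g(0), g(1), … with moves {6, 7}:
k:     0  1  2  3  4  5  6  7  8  9 10 11 12 13 14
g(k):  0  0  0  0  0  0  1  1  1  1  1  1  2  0  0
So g(14) = 0.
Grundy values for pile B (subtraction set {1, 4, 5}):
g(0) = mex{} = 0
g(1) = mex{0} = 1
g(2) = mex{1} = 0
g(3) = mex{0} = 1
g(4) = mex{0,1} = 2
g(5) = mex{0,1,2} = 3
g(6) = mex{0,1,3} = 2
g(7) = mex{0,1,2} = 3
So g(7) = 3.
Grundy values for pile C (subtraction set {3, 4}):
k:     0  1  2  3  4  5  6  7  8  9 10 11
g(k):  0  0  0  1  1  1  2  0  0  0  1  1
So g(11) = 1.
Grundy values for pile D (subtraction set {2, 5}):
k:     0  1  2  3  4  5  6  7  8  9 10 11 12 13 14
g(k):  0  0  1  1  0  2  1  0  0  1  1  0  2  1  0
So g(14) = 0.
The value of a disjunctive sum is the nim-sum of the parts.
Combined value = 0 XOR 3 XOR 1 XOR 0 = 2.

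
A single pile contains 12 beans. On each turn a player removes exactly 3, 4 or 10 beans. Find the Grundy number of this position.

1

Compute g(0), g(1), … for moves {3, 4, 10}:
g(0) = mex{} = 0
g(1) = mex{} = 0
g(2) = mex{} = 0
g(3) = mex{0} = 1
g(4) = mex{0} = 1
g(5) = mex{0} = 1
g(6) = mex{0,1} = 2
g(7) = mex{1} = 0
g(8) = mex{1} = 0
g(9) = mex{1,2} = 0
g(10) = mex{0,2} = 1
g(11) = mex{0} = 1
g(12) = mex{0} = 1
So g(12) = 1.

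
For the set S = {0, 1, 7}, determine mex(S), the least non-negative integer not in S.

2

The values 0, 1 are all present; 2 is the first non-negative integer missing from the set.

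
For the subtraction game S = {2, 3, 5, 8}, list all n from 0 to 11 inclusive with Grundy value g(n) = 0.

0, 1, 7, 11

Compute g(0), g(1), … for moves {2, 3, 5, 8}:
k:     0  1  2  3  4  5  6  7  8  9 10 11
g(k):  0  0  1  1  2  2  3  0  4  1  3  0
The P-positions (g = 0) in 0..11 are 0, 1, 7, 11.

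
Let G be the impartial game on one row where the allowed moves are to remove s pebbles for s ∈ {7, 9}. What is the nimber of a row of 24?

Build the Grundy sequence with g(k) = mex{g(k−s) : s ∈ {7, 9}, s ≤ k}:
k:     0  1  2  3  4  5  6  7  8  9 10 11 12 13 14 15 16 17 18 19 20 21 22 23 24
g(k):  0  0  0  0  0  0  0  1  1  1  1  1  1  1  2  2  0  0  0  0  0  0  0  1  1
So g(24) = 1.

1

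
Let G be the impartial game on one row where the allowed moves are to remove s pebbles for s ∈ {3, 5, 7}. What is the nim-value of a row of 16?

2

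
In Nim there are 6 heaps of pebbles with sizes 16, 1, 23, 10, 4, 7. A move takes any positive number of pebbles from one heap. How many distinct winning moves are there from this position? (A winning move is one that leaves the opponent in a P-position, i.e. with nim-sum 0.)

1

Compute the nim-sum pairwise:
16 XOR 1 = 17
17 XOR 23 = 6
6 XOR 10 = 12
12 XOR 4 = 8
8 XOR 7 = 15
The overall nim-sum is X = 15. A heap of size p has a winning move iff p XOR X < p (reduce it to p XOR X).
  16: 16 XOR 15 = 31 ≥ 16 — no move.
  1: 1 XOR 15 = 14 ≥ 1 — no move.
  23: 23 XOR 15 = 24 ≥ 23 — no move.
  10: 10 XOR 15 = 5 < 10 — winning move (to 5).
  4: 4 XOR 15 = 11 ≥ 4 — no move.
  7: 7 XOR 15 = 8 ≥ 7 — no move.
That gives 1 winning move.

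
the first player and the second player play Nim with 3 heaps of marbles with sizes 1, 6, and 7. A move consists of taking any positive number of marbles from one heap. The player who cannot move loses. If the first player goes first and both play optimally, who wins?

the second player wins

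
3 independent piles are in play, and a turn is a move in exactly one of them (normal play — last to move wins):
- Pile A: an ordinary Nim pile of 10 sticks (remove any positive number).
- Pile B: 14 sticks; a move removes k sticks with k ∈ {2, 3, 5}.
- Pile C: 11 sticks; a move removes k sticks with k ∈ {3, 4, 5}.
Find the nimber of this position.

11

Pile A is a plain Nim pile of size 10, so its Grundy value is 10.
For pile B, compute g(0), g(1), … with moves {2, 3, 5}:
g(0) = mex{} = 0
g(1) = mex{} = 0
g(2) = mex{0} = 1
g(3) = mex{0} = 1
g(4) = mex{0,1} = 2
g(5) = mex{0,1} = 2
g(6) = mex{0,1,2} = 3
g(7) = mex{1,2} = 0
g(8) = mex{1,2,3} = 0
g(9) = mex{0,2,3} = 1
g(10) = mex{0,2} = 1
g(11) = mex{0,1,3} = 2
g(12) = mex{0,1} = 2
g(13) = mex{0,1,2} = 3
g(14) = mex{1,2} = 0
So g(14) = 0.
For pile C, compute g(0), g(1), … with moves {3, 4, 5}:
g(0) = mex{} = 0
g(1) = mex{} = 0
g(2) = mex{} = 0
g(3) = mex{0} = 1
g(4) = mex{0} = 1
g(5) = mex{0} = 1
g(6) = mex{0,1} = 2
g(7) = mex{0,1} = 2
g(8) = mex{1} = 0
g(9) = mex{1,2} = 0
g(10) = mex{1,2} = 0
g(11) = mex{0,2} = 1
So g(11) = 1.
The value of a disjunctive sum is the nim-sum of the parts.
Combined value = 10 ⊕ 0 ⊕ 1 = 11.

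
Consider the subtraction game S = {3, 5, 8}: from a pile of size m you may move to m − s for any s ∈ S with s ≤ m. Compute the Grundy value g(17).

2

Grundy values for subtraction set {3, 5, 8}:
k:     0  1  2  3  4  5  6  7  8  9 10 11 12 13 14 15 16 17
g(k):  0  0  0  1  1  1  2  2  2  3  3  0  0  0  1  1  1  2
So g(17) = 2.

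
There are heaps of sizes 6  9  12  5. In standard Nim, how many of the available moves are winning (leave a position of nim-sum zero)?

3

Nim-sum: 6 XOR 9 XOR 12 XOR 5 = 6.
The overall nim-sum is X = 6. A heap of size p has a winning move iff p XOR X < p (reduce it to p XOR X).
  6: 6 XOR 6 = 0 < 6 — winning move (to 0).
  9: 9 XOR 6 = 15 ≥ 9 — no move.
  12: 12 XOR 6 = 10 < 12 — winning move (to 10).
  5: 5 XOR 6 = 3 < 5 — winning move (to 3).
That gives 3 winning moves.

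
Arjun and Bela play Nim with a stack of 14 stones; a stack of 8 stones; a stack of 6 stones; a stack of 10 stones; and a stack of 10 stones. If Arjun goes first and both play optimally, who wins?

In binary:
  1110  (14)
  1000  (8)
  0110  (6)
  1010  (10)
  1010  (10)
  ----
  0000  (0)
The nim-sum is 0, so this is a P-position: the player to move is in a losing position under optimal play; Arjun is about to move from it and so loses — Bela wins.

Bela wins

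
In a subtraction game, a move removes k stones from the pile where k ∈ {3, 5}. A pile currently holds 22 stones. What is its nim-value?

2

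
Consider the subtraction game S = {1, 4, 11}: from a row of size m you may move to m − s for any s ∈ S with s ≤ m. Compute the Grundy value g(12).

0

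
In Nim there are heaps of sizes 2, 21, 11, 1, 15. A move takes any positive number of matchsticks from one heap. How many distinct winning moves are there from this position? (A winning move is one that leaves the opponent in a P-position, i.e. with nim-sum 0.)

1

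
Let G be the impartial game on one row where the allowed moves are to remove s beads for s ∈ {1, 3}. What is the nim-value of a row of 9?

1

Build the Grundy sequence with g(k) = mex{g(k−s) : s ∈ {1, 3}, s ≤ k}:
g(0) = mex{} = 0
g(1) = mex{0} = 1
g(2) = mex{1} = 0
g(3) = mex{0} = 1
g(4) = mex{1} = 0
g(5) = mex{0} = 1
g(6) = mex{1} = 0
g(7) = mex{0} = 1
g(8) = mex{1} = 0
g(9) = mex{0} = 1
So g(9) = 1.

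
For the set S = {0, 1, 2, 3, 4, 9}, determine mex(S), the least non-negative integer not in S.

The values 0, 1, 2, 3, 4 are all present; 5 is the first non-negative integer missing from the set.

5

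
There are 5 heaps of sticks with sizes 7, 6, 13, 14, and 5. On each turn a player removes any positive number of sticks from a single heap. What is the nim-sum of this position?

Bitwise XOR of the heap sizes:
  0111  (7)
  0110  (6)
  1101  (13)
  1110  (14)
  0101  (5)
  ----
  0111  (7)

7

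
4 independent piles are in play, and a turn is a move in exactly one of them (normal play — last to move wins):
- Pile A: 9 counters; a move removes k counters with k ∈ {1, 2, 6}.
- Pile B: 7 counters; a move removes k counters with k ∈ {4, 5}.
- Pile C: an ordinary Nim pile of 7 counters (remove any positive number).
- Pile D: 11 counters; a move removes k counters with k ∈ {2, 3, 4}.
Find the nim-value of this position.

Grundy values for pile A (subtraction set {1, 2, 6}):
k:     0  1  2  3  4  5  6  7  8  9
g(k):  0  1  2  0  1  2  3  0  1  2
So g(9) = 2.
Build the Grundy sequence for pile B with g(k) = mex{g(k−s) : s ∈ {4, 5}, s ≤ k}:
k:     0  1  2  3  4  5  6  7
g(k):  0  0  0  0  1  1  1  1
So g(7) = 1.
Pile C is a plain Nim pile of size 7, so its Grundy value is 7.
Grundy values for pile D (subtraction set {2, 3, 4}):
g(0) = mex{} = 0
g(1) = mex{} = 0
g(2) = mex{0} = 1
g(3) = mex{0} = 1
g(4) = mex{0,1} = 2
g(5) = mex{0,1} = 2
g(6) = mex{1,2} = 0
g(7) = mex{1,2} = 0
g(8) = mex{0,2} = 1
g(9) = mex{0,2} = 1
g(10) = mex{0,1} = 2
g(11) = mex{0,1} = 2
So g(11) = 2.
By the Sprague-Grundy theorem, the Grundy value of a sum of independent games is the XOR of the component values.
Combined value = 2 ⊕ 1 ⊕ 7 ⊕ 2 = 6.

6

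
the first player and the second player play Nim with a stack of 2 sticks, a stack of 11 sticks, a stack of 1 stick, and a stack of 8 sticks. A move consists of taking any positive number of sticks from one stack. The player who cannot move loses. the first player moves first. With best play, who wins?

Nim-sum: 2 ^ 11 ^ 1 ^ 8 = 0.
The nim-sum is 0, so this is a P-position: the player to move is in a losing position under optimal play; the first player is about to move from it and so loses — the second player wins.

the second player wins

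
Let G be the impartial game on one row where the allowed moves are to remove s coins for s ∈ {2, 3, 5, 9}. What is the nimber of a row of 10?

Compute g(0), g(1), … for moves {2, 3, 5, 9}:
g(0) = mex{} = 0
g(1) = mex{} = 0
g(2) = mex{0} = 1
g(3) = mex{0} = 1
g(4) = mex{0,1} = 2
g(5) = mex{0,1} = 2
g(6) = mex{0,1,2} = 3
g(7) = mex{1,2} = 0
g(8) = mex{1,2,3} = 0
g(9) = mex{0,2,3} = 1
g(10) = mex{0,2} = 1
So g(10) = 1.

1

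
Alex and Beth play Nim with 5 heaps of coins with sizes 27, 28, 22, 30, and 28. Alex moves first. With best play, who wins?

Alex wins

Nim-sum: 27 ⊕ 28 ⊕ 22 ⊕ 30 ⊕ 28 = 19.
The nim-sum is 19 ≠ 0, so this is an N-position: the player to move can win; Alex has a winning move.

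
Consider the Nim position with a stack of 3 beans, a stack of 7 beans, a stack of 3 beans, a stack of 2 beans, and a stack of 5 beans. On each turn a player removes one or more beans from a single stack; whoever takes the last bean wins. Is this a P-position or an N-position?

P-position

Nim-sum: 3 ⊕ 7 ⊕ 3 ⊕ 2 ⊕ 5 = 0.
The nim-sum is 0, so this is a P-position: the player to move is in a losing position under optimal play.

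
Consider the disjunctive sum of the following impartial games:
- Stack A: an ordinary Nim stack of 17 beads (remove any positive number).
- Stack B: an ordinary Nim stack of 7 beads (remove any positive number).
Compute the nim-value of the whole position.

22

Stack A is a plain Nim stack of size 17, so its Grundy value is 17.
Stack B is a plain Nim stack of size 7, so its Grundy value is 7.
By the Sprague-Grundy theorem, the Grundy value of a sum of independent games is the XOR of the component values.
Combined value = 17 XOR 7 = 22.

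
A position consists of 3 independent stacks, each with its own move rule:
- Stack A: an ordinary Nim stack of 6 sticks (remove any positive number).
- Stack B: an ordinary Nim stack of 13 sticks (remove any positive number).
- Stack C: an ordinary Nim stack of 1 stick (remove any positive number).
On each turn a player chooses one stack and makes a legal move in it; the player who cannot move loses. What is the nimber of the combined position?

10

Stack A is a plain Nim stack of size 6, so its Grundy value is 6.
Stack B is a plain Nim stack of size 13, so its Grundy value is 13.
Stack C is a plain Nim stack of size 1, so its Grundy value is 1.
By the Sprague-Grundy theorem, the Grundy value of a sum of independent games is the XOR of the component values.
Combined value = 6 ⊕ 13 ⊕ 1 = 10.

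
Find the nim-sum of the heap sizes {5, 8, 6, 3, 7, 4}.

Nim-sum: 5 ⊕ 8 ⊕ 6 ⊕ 3 ⊕ 7 ⊕ 4 = 11.

11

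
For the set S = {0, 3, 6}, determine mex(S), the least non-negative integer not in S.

0 is in the set but 1 is not, so the mex is 1.

1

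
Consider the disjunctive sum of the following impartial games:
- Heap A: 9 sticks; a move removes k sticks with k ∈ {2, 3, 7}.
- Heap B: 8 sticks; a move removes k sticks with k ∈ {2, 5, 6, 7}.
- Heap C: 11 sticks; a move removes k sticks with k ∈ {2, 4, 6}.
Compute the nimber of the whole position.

1

For heap A, compute g(0), g(1), … with moves {2, 3, 7}:
g(0) = mex{} = 0
g(1) = mex{} = 0
g(2) = mex{0} = 1
g(3) = mex{0} = 1
g(4) = mex{0,1} = 2
g(5) = mex{1} = 0
g(6) = mex{1,2} = 0
g(7) = mex{0,2} = 1
g(8) = mex{0} = 1
g(9) = mex{0,1} = 2
So g(9) = 2.
Build the Grundy sequence for heap B with g(k) = mex{g(k−s) : s ∈ {2, 5, 6, 7}, s ≤ k}:
g(0) = mex{} = 0
g(1) = mex{} = 0
g(2) = mex{0} = 1
g(3) = mex{0} = 1
g(4) = mex{1} = 0
g(5) = mex{0,1} = 2
g(6) = mex{0} = 1
g(7) = mex{0,1,2} = 3
g(8) = mex{0,1} = 2
So g(8) = 2.
Build the Grundy sequence for heap C with g(k) = mex{g(k−s) : s ∈ {2, 4, 6}, s ≤ k}:
g(0) = mex{} = 0
g(1) = mex{} = 0
g(2) = mex{0} = 1
g(3) = mex{0} = 1
g(4) = mex{0,1} = 2
g(5) = mex{0,1} = 2
g(6) = mex{0,1,2} = 3
g(7) = mex{0,1,2} = 3
g(8) = mex{1,2,3} = 0
g(9) = mex{1,2,3} = 0
g(10) = mex{0,2,3} = 1
g(11) = mex{0,2,3} = 1
So g(11) = 1.
By the Sprague-Grundy theorem, the Grundy value of a sum of independent games is the XOR of the component values.
Combined value = 2 XOR 2 XOR 1 = 1.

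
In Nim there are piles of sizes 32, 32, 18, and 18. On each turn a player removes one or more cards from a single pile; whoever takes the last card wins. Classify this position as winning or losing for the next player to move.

Losing position

Write each in binary and XOR column by column:
  100000  (32)
  100000  (32)
  010010  (18)
  010010  (18)
  ------
  000000  (0)
The nim-sum is 0, so this is a P-position: the player to move is in a losing position under optimal play.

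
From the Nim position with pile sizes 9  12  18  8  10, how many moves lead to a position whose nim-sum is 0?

1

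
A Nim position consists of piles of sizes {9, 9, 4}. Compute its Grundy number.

4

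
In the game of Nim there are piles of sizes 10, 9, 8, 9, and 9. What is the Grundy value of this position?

Nim-sum: 10 ^ 9 ^ 8 ^ 9 ^ 9 = 11.

11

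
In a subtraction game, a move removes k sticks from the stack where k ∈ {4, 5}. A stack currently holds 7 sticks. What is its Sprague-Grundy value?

Build the Grundy sequence with g(k) = mex{g(k−s) : s ∈ {4, 5}, s ≤ k}:
g(0) = mex{} = 0
g(1) = mex{} = 0
g(2) = mex{} = 0
g(3) = mex{} = 0
g(4) = mex{0} = 1
g(5) = mex{0} = 1
g(6) = mex{0} = 1
g(7) = mex{0} = 1
So g(7) = 1.

1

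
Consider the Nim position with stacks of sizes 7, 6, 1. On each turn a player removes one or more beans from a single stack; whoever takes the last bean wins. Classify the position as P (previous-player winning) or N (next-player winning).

P-position

Compute the nim-sum pairwise:
7 ⊕ 6 = 1
1 ⊕ 1 = 0
The nim-sum is 0, so this is a P-position: the player to move is in a losing position under optimal play.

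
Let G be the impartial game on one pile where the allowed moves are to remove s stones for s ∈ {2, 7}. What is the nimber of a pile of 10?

Compute g(0), g(1), … for moves {2, 7}:
g(0) = mex{} = 0
g(1) = mex{} = 0
g(2) = mex{0} = 1
g(3) = mex{0} = 1
g(4) = mex{1} = 0
g(5) = mex{1} = 0
g(6) = mex{0} = 1
g(7) = mex{0} = 1
g(8) = mex{0,1} = 2
g(9) = mex{1} = 0
g(10) = mex{1,2} = 0
So g(10) = 0.

0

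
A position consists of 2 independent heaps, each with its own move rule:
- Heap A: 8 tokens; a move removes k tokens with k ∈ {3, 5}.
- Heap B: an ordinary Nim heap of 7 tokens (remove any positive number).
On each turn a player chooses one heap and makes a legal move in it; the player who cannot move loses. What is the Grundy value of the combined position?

7

Build the Grundy sequence for heap A with g(k) = mex{g(k−s) : s ∈ {3, 5}, s ≤ k}:
k:     0  1  2  3  4  5  6  7  8
g(k):  0  0  0  1  1  1  2  2  0
So g(8) = 0.
Heap B is a plain Nim heap of size 7, so its Grundy value is 7.
By the Sprague-Grundy theorem, the Grundy value of a sum of independent games is the XOR of the component values.
Combined value = 0 ⊕ 7 = 7.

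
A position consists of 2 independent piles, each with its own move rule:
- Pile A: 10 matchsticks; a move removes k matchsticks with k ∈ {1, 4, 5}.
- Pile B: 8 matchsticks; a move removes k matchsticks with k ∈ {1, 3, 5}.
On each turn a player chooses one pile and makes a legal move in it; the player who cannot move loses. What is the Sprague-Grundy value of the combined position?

Grundy values for pile A (subtraction set {1, 4, 5}):
k:     0  1  2  3  4  5  6  7  8  9 10
g(k):  0  1  0  1  2  3  2  3  0  1  0
So g(10) = 0.
Build the Grundy sequence for pile B with g(k) = mex{g(k−s) : s ∈ {1, 3, 5}, s ≤ k}:
k:     0  1  2  3  4  5  6  7  8
g(k):  0  1  0  1  0  1  0  1  0
So g(8) = 0.
The value of a disjunctive sum is the nim-sum of the parts.
Combined value = 0 XOR 0 = 0.

0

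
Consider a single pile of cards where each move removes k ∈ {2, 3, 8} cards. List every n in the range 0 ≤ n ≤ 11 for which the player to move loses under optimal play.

0, 1, 5, 6, 10, 11

Build the Grundy sequence with g(k) = mex{g(k−s) : s ∈ {2, 3, 8}, s ≤ k}:
k:     0  1  2  3  4  5  6  7  8  9 10 11
g(k):  0  0  1  1  2  0  0  1  1  2  0  0
The P-positions (g = 0) in 0..11 are 0, 1, 5, 6, 10, 11.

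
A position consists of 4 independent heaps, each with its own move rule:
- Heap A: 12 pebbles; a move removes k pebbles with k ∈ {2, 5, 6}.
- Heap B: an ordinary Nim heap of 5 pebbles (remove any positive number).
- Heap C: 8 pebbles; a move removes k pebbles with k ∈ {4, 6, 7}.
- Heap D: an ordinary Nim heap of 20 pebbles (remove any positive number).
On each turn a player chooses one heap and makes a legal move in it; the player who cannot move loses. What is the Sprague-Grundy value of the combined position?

19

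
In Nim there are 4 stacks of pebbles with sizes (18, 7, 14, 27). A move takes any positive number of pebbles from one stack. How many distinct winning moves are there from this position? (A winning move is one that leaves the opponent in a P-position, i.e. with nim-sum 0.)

0

Nim-sum: 18 ⊕ 7 ⊕ 14 ⊕ 27 = 0.
The nim-sum is already 0, so every move leaves a nonzero nim-sum — there are no winning moves.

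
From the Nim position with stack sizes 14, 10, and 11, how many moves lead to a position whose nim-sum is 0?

3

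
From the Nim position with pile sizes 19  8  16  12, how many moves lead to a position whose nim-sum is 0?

Compute the nim-sum pairwise:
19 ⊕ 8 = 27
27 ⊕ 16 = 11
11 ⊕ 12 = 7
The overall nim-sum is X = 7. A pile of size p has a winning move iff p XOR X < p (reduce it to p XOR X).
  19: 19 XOR 7 = 20 ≥ 19 — no move.
  8: 8 XOR 7 = 15 ≥ 8 — no move.
  16: 16 XOR 7 = 23 ≥ 16 — no move.
  12: 12 XOR 7 = 11 < 12 — winning move (to 11).
That gives 1 winning move.

1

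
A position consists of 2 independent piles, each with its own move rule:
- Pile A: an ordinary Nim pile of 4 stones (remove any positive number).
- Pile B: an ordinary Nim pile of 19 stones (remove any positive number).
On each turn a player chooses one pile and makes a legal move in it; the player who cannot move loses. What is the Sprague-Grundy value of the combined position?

23

Pile A is a plain Nim pile of size 4, so its Grundy value is 4.
Pile B is a plain Nim pile of size 19, so its Grundy value is 19.
The value of a disjunctive sum is the nim-sum of the parts.
Combined value = 4 ⊕ 19 = 23.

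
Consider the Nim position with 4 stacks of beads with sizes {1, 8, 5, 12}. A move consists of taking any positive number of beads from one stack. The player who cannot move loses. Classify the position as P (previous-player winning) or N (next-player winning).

Bitwise XOR of the heap sizes:
  0001  (1)
  1000  (8)
  0101  (5)
  1100  (12)
  ----
  0000  (0)
The nim-sum is 0, so this is a P-position: the player to move is in a losing position under optimal play.

P-position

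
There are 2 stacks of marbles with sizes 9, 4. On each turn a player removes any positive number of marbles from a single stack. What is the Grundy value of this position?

Compute the nim-sum pairwise:
9 ^ 4 = 13

13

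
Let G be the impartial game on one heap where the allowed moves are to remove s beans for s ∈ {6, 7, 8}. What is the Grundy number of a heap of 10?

1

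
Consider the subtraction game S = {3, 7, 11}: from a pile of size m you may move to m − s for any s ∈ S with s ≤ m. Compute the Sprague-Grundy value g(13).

Build the Grundy sequence with g(k) = mex{g(k−s) : s ∈ {3, 7, 11}, s ≤ k}:
k:     0  1  2  3  4  5  6  7  8  9 10 11 12 13
g(k):  0  0  0  1  1  1  0  2  2  1  0  3  2  1
So g(13) = 1.

1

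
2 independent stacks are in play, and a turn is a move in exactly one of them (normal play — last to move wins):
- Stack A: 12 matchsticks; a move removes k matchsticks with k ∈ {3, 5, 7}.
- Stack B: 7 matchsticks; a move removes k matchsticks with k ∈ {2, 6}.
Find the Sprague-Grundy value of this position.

1

Build the Grundy sequence for stack A with g(k) = mex{g(k−s) : s ∈ {3, 5, 7}, s ≤ k}:
k:     0  1  2  3  4  5  6  7  8  9 10 11 12
g(k):  0  0  0  1  1  1  2  2  2  3  0  0  0
So g(12) = 0.
Grundy values for stack B (subtraction set {2, 6}):
g(0) = mex{} = 0
g(1) = mex{} = 0
g(2) = mex{0} = 1
g(3) = mex{0} = 1
g(4) = mex{1} = 0
g(5) = mex{1} = 0
g(6) = mex{0} = 1
g(7) = mex{0} = 1
So g(7) = 1.
The value of a disjunctive sum is the nim-sum of the parts.
Combined value = 0 XOR 1 = 1.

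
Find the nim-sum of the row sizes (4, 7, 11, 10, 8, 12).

6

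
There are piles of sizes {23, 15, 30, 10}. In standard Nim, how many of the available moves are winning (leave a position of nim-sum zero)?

Nim-sum: 23 ^ 15 ^ 30 ^ 10 = 12.
The overall nim-sum is X = 12. A pile of size p has a winning move iff p XOR X < p (reduce it to p XOR X).
  23: 23 XOR 12 = 27 ≥ 23 — no move.
  15: 15 XOR 12 = 3 < 15 — winning move (to 3).
  30: 30 XOR 12 = 18 < 30 — winning move (to 18).
  10: 10 XOR 12 = 6 < 10 — winning move (to 6).
That gives 3 winning moves.

3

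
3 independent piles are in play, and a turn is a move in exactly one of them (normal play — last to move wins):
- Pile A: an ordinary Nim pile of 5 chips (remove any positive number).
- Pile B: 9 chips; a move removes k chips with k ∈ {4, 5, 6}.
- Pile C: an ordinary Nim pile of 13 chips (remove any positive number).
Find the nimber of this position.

Pile A is a plain Nim pile of size 5, so its Grundy value is 5.
Grundy values for pile B (subtraction set {4, 5, 6}):
g(0) = mex{} = 0
g(1) = mex{} = 0
g(2) = mex{} = 0
g(3) = mex{} = 0
g(4) = mex{0} = 1
g(5) = mex{0} = 1
g(6) = mex{0} = 1
g(7) = mex{0} = 1
g(8) = mex{0,1} = 2
g(9) = mex{0,1} = 2
So g(9) = 2.
Pile C is a plain Nim pile of size 13, so its Grundy value is 13.
By the Sprague-Grundy theorem, the Grundy value of a sum of independent games is the XOR of the component values.
Combined value = 5 XOR 2 XOR 13 = 10.

10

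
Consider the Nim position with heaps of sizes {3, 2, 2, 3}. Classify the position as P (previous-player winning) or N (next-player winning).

Compute the nim-sum pairwise:
3 XOR 2 = 1
1 XOR 2 = 3
3 XOR 3 = 0
The nim-sum is 0, so this is a P-position: the player to move is in a losing position under optimal play.

P-position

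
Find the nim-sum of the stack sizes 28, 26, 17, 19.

4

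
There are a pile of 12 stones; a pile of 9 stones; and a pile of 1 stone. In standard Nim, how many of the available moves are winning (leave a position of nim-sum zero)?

Compute the nim-sum pairwise:
12 XOR 9 = 5
5 XOR 1 = 4
The overall nim-sum is X = 4. A pile of size p has a winning move iff p XOR X < p (reduce it to p XOR X).
  12: 12 XOR 4 = 8 < 12 — winning move (to 8).
  9: 9 XOR 4 = 13 ≥ 9 — no move.
  1: 1 XOR 4 = 5 ≥ 1 — no move.
That gives 1 winning move.

1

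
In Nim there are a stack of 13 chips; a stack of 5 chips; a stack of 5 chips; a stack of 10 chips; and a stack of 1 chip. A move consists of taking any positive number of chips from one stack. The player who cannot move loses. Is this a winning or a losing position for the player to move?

Winning position

Compute the nim-sum pairwise:
13 ⊕ 5 = 8
8 ⊕ 5 = 13
13 ⊕ 10 = 7
7 ⊕ 1 = 6
The nim-sum is 6 ≠ 0, so this is an N-position: the player to move can win.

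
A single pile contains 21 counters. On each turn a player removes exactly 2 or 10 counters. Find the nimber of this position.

0

Build the Grundy sequence with g(k) = mex{g(k−s) : s ∈ {2, 10}, s ≤ k}:
k:     0  1  2  3  4  5  6  7  8  9 10 11 12 13 14 15 16 17 18 19 20 21
g(k):  0  0  1  1  0  0  1  1  0  0  1  1  0  0  1  1  0  0  1  1  0  0
So g(21) = 0.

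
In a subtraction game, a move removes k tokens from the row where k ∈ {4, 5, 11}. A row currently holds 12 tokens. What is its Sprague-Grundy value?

Grundy values for subtraction set {4, 5, 11}:
g(0) = mex{} = 0
g(1) = mex{} = 0
g(2) = mex{} = 0
g(3) = mex{} = 0
g(4) = mex{0} = 1
g(5) = mex{0} = 1
g(6) = mex{0} = 1
g(7) = mex{0} = 1
g(8) = mex{0,1} = 2
g(9) = mex{1} = 0
g(10) = mex{1} = 0
g(11) = mex{0,1} = 2
g(12) = mex{0,1,2} = 3
So g(12) = 3.

3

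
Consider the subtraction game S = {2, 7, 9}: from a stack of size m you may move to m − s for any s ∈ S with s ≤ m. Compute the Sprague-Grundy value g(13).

Grundy values for subtraction set {2, 7, 9}:
k:     0  1  2  3  4  5  6  7  8  9 10 11 12 13
g(k):  0  0  1  1  0  0  1  1  2  2  3  3  2  2
So g(13) = 2.

2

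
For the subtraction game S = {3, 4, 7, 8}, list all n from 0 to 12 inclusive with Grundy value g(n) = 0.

0, 1, 2, 11, 12

Grundy values for subtraction set {3, 4, 7, 8}:
g(0) = mex{} = 0
g(1) = mex{} = 0
g(2) = mex{} = 0
g(3) = mex{0} = 1
g(4) = mex{0} = 1
g(5) = mex{0} = 1
g(6) = mex{0,1} = 2
g(7) = mex{0,1} = 2
g(8) = mex{0,1} = 2
g(9) = mex{0,1,2} = 3
g(10) = mex{0,1,2} = 3
g(11) = mex{1,2} = 0
g(12) = mex{1,2,3} = 0
The P-positions (g = 0) in 0..12 are 0, 1, 2, 11, 12.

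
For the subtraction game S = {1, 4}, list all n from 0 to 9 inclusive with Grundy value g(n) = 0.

Compute g(0), g(1), … for moves {1, 4}:
g(0) = mex{} = 0
g(1) = mex{0} = 1
g(2) = mex{1} = 0
g(3) = mex{0} = 1
g(4) = mex{0,1} = 2
g(5) = mex{1,2} = 0
g(6) = mex{0} = 1
g(7) = mex{1} = 0
g(8) = mex{0,2} = 1
g(9) = mex{0,1} = 2
The P-positions (g = 0) in 0..9 are 0, 2, 5, 7.

0, 2, 5, 7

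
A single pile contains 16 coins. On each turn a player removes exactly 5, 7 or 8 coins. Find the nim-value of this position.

0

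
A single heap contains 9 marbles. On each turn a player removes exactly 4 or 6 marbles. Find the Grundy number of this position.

Build the Grundy sequence with g(k) = mex{g(k−s) : s ∈ {4, 6}, s ≤ k}:
g(0) = mex{} = 0
g(1) = mex{} = 0
g(2) = mex{} = 0
g(3) = mex{} = 0
g(4) = mex{0} = 1
g(5) = mex{0} = 1
g(6) = mex{0} = 1
g(7) = mex{0} = 1
g(8) = mex{0,1} = 2
g(9) = mex{0,1} = 2
So g(9) = 2.

2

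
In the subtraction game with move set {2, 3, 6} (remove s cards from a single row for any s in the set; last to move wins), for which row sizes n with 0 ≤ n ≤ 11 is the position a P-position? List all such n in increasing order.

0, 1, 5, 9, 10

Build the Grundy sequence with g(k) = mex{g(k−s) : s ∈ {2, 3, 6}, s ≤ k}:
g(0) = mex{} = 0
g(1) = mex{} = 0
g(2) = mex{0} = 1
g(3) = mex{0} = 1
g(4) = mex{0,1} = 2
g(5) = mex{1} = 0
g(6) = mex{0,1,2} = 3
g(7) = mex{0,2} = 1
g(8) = mex{0,1,3} = 2
g(9) = mex{1,3} = 0
g(10) = mex{1,2} = 0
g(11) = mex{0,2} = 1
The P-positions (g = 0) in 0..11 are 0, 1, 5, 9, 10.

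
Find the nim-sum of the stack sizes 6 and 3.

5

Nim-sum: 6 XOR 3 = 5.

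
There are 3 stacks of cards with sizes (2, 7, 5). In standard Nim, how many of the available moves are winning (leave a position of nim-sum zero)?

0

Compute the nim-sum pairwise:
2 ^ 7 = 5
5 ^ 5 = 0
The nim-sum is already 0, so every move leaves a nonzero nim-sum — there are no winning moves.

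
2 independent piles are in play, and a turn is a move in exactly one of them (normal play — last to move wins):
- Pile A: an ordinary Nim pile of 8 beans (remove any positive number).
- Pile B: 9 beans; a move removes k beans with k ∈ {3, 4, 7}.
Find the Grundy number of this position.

11

Pile A is a plain Nim pile of size 8, so its Grundy value is 8.
Build the Grundy sequence for pile B with g(k) = mex{g(k−s) : s ∈ {3, 4, 7}, s ≤ k}:
k:     0  1  2  3  4  5  6  7  8  9
g(k):  0  0  0  1  1  1  2  2  2  3
So g(9) = 3.
By the Sprague-Grundy theorem, the Grundy value of a sum of independent games is the XOR of the component values.
Combined value = 8 ⊕ 3 = 11.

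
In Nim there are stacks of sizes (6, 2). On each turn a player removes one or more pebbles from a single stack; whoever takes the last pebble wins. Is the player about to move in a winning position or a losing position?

Winning position

Write each in binary and XOR column by column:
  110  (6)
  010  (2)
  ---
  100  (4)
The nim-sum is 4 ≠ 0, so this is an N-position: the player to move can win.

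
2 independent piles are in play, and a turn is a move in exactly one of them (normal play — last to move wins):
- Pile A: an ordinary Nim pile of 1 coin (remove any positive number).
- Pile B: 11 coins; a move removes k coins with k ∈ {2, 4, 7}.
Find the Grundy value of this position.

Pile A is a plain Nim pile of size 1, so its Grundy value is 1.
Build the Grundy sequence for pile B with g(k) = mex{g(k−s) : s ∈ {2, 4, 7}, s ≤ k}:
g(0) = mex{} = 0
g(1) = mex{} = 0
g(2) = mex{0} = 1
g(3) = mex{0} = 1
g(4) = mex{0,1} = 2
g(5) = mex{0,1} = 2
g(6) = mex{1,2} = 0
g(7) = mex{0,1,2} = 3
g(8) = mex{0,2} = 1
g(9) = mex{1,2,3} = 0
g(10) = mex{0,1} = 2
g(11) = mex{0,2,3} = 1
So g(11) = 1.
The value of a disjunctive sum is the nim-sum of the parts.
Combined value = 1 ⊕ 1 = 0.

0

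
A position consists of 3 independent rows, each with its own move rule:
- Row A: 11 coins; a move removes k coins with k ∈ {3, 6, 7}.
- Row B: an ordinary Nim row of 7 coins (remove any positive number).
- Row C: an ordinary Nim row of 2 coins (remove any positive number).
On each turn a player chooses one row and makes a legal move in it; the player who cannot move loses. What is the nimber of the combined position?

5

For row A, compute g(0), g(1), … with moves {3, 6, 7}:
k:     0  1  2  3  4  5  6  7  8  9 10 11
g(k):  0  0  0  1  1  1  2  2  2  3  0  0
So g(11) = 0.
Row B is a plain Nim row of size 7, so its Grundy value is 7.
Row C is a plain Nim row of size 2, so its Grundy value is 2.
By the Sprague-Grundy theorem, the Grundy value of a sum of independent games is the XOR of the component values.
Combined value = 0 XOR 7 XOR 2 = 5.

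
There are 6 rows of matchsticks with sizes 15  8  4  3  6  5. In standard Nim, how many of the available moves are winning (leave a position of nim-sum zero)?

In binary:
  1111  (15)
  1000  (8)
  0100  (4)
  0011  (3)
  0110  (6)
  0101  (5)
  ----
  0011  (3)
The overall nim-sum is X = 3. A row of size p has a winning move iff p XOR X < p (reduce it to p XOR X).
  15: 15 XOR 3 = 12 < 15 — winning move (to 12).
  8: 8 XOR 3 = 11 ≥ 8 — no move.
  4: 4 XOR 3 = 7 ≥ 4 — no move.
  3: 3 XOR 3 = 0 < 3 — winning move (to 0).
  6: 6 XOR 3 = 5 < 6 — winning move (to 5).
  5: 5 XOR 3 = 6 ≥ 5 — no move.
That gives 3 winning moves.

3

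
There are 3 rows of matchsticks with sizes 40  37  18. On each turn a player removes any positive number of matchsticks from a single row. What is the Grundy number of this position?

31

Compute the nim-sum pairwise:
40 ^ 37 = 13
13 ^ 18 = 31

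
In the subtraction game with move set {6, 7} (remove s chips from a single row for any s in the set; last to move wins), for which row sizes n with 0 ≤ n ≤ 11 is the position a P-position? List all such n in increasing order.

Build the Grundy sequence with g(k) = mex{g(k−s) : s ∈ {6, 7}, s ≤ k}:
k:     0  1  2  3  4  5  6  7  8  9 10 11
g(k):  0  0  0  0  0  0  1  1  1  1  1  1
The P-positions (g = 0) in 0..11 are 0, 1, 2, 3, 4, 5.

0, 1, 2, 3, 4, 5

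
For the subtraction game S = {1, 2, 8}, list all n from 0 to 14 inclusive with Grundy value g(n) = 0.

0, 3, 6, 9, 12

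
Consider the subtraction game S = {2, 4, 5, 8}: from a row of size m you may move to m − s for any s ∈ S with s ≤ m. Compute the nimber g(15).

Compute g(0), g(1), … for moves {2, 4, 5, 8}:
k:     0  1  2  3  4  5  6  7  8  9 10 11 12 13 14 15
g(k):  0  0  1  1  2  2  3  0  4  1  0  2  1  0  2  1
So g(15) = 1.

1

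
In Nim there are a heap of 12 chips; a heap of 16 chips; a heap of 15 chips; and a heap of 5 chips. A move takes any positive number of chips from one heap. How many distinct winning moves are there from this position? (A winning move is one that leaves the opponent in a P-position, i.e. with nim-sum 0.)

Nim-sum: 12 XOR 16 XOR 15 XOR 5 = 22.
The overall nim-sum is X = 22. A heap of size p has a winning move iff p XOR X < p (reduce it to p XOR X).
  12: 12 XOR 22 = 26 ≥ 12 — no move.
  16: 16 XOR 22 = 6 < 16 — winning move (to 6).
  15: 15 XOR 22 = 25 ≥ 15 — no move.
  5: 5 XOR 22 = 19 ≥ 5 — no move.
That gives 1 winning move.

1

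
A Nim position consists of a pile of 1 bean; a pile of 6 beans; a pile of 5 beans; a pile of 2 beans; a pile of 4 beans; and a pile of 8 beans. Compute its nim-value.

12

Compute the nim-sum pairwise:
1 XOR 6 = 7
7 XOR 5 = 2
2 XOR 2 = 0
0 XOR 4 = 4
4 XOR 8 = 12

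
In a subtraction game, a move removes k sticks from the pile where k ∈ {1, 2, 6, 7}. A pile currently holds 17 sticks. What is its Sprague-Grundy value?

Build the Grundy sequence with g(k) = mex{g(k−s) : s ∈ {1, 2, 6, 7}, s ≤ k}:
k:     0  1  2  3  4  5  6  7  8  9 10 11 12 13 14 15 16 17
g(k):  0  1  2  0  1  2  3  4  0  1  2  0  1  2  3  4  0  1
So g(17) = 1.

1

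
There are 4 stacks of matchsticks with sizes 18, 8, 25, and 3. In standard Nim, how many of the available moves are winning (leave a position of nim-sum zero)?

Compute the nim-sum pairwise:
18 ^ 8 = 26
26 ^ 25 = 3
3 ^ 3 = 0
The nim-sum is already 0, so every move leaves a nonzero nim-sum — there are no winning moves.

0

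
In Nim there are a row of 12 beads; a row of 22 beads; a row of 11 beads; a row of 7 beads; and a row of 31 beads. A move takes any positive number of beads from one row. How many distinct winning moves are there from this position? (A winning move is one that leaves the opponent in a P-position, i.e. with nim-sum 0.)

Compute the nim-sum pairwise:
12 XOR 22 = 26
26 XOR 11 = 17
17 XOR 7 = 22
22 XOR 31 = 9
The overall nim-sum is X = 9. A row of size p has a winning move iff p XOR X < p (reduce it to p XOR X).
  12: 12 XOR 9 = 5 < 12 — winning move (to 5).
  22: 22 XOR 9 = 31 ≥ 22 — no move.
  11: 11 XOR 9 = 2 < 11 — winning move (to 2).
  7: 7 XOR 9 = 14 ≥ 7 — no move.
  31: 31 XOR 9 = 22 < 31 — winning move (to 22).
That gives 3 winning moves.

3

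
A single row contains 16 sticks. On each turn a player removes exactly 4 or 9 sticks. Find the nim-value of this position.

Build the Grundy sequence with g(k) = mex{g(k−s) : s ∈ {4, 9}, s ≤ k}:
k:     0  1  2  3  4  5  6  7  8  9 10 11 12 13 14 15 16
g(k):  0  0  0  0  1  1  1  1  0  2  2  2  1  0  0  0  0
So g(16) = 0.

0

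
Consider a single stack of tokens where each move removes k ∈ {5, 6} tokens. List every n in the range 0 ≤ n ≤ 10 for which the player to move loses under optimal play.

0, 1, 2, 3, 4

Grundy values for subtraction set {5, 6}:
g(0) = mex{} = 0
g(1) = mex{} = 0
g(2) = mex{} = 0
g(3) = mex{} = 0
g(4) = mex{} = 0
g(5) = mex{0} = 1
g(6) = mex{0} = 1
g(7) = mex{0} = 1
g(8) = mex{0} = 1
g(9) = mex{0} = 1
g(10) = mex{0,1} = 2
The P-positions (g = 0) in 0..10 are 0, 1, 2, 3, 4.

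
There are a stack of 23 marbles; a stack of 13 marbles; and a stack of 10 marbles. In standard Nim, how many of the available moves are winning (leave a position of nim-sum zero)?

1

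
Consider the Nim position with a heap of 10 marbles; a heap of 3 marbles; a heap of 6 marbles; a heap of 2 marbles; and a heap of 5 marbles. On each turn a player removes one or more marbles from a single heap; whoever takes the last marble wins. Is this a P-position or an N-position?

Write each in binary and XOR column by column:
  1010  (10)
  0011  (3)
  0110  (6)
  0010  (2)
  0101  (5)
  ----
  1000  (8)
The nim-sum is 8 ≠ 0, so this is an N-position: the player to move can win.

N-position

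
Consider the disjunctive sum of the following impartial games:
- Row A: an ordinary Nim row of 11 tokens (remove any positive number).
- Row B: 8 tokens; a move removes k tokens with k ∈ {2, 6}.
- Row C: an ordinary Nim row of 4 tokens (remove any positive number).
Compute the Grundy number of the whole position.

15

Row A is a plain Nim row of size 11, so its Grundy value is 11.
For row B, compute g(0), g(1), … with moves {2, 6}:
g(0) = mex{} = 0
g(1) = mex{} = 0
g(2) = mex{0} = 1
g(3) = mex{0} = 1
g(4) = mex{1} = 0
g(5) = mex{1} = 0
g(6) = mex{0} = 1
g(7) = mex{0} = 1
g(8) = mex{1} = 0
So g(8) = 0.
Row C is a plain Nim row of size 4, so its Grundy value is 4.
The value of a disjunctive sum is the nim-sum of the parts.
Combined value = 11 XOR 0 XOR 4 = 15.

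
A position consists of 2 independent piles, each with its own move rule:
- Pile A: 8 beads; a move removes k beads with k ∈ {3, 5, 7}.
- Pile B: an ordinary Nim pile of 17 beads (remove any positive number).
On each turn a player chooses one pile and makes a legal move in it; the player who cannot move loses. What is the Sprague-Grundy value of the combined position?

19

Grundy values for pile A (subtraction set {3, 5, 7}):
k:     0  1  2  3  4  5  6  7  8
g(k):  0  0  0  1  1  1  2  2  2
So g(8) = 2.
Pile B is a plain Nim pile of size 17, so its Grundy value is 17.
The value of a disjunctive sum is the nim-sum of the parts.
Combined value = 2 XOR 17 = 19.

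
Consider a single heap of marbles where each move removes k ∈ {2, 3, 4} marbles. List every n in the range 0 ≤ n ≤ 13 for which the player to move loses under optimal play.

Grundy values for subtraction set {2, 3, 4}:
k:     0  1  2  3  4  5  6  7  8  9 10 11 12 13
g(k):  0  0  1  1  2  2  0  0  1  1  2  2  0  0
The P-positions (g = 0) in 0..13 are 0, 1, 6, 7, 12, 13.

0, 1, 6, 7, 12, 13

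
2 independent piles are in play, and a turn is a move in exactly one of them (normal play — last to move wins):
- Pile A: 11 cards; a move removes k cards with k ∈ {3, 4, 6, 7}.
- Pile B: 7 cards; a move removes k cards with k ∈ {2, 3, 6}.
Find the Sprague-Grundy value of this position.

1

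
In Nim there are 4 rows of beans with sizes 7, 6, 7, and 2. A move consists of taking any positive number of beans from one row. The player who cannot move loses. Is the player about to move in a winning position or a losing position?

Winning position

Compute the nim-sum pairwise:
7 XOR 6 = 1
1 XOR 7 = 6
6 XOR 2 = 4
The nim-sum is 4 ≠ 0, so this is an N-position: the player to move can win.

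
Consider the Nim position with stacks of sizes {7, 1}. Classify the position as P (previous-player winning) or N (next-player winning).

N-position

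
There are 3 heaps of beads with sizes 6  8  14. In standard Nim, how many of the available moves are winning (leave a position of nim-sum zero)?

0

In binary:
  0110  (6)
  1000  (8)
  1110  (14)
  ----
  0000  (0)
The nim-sum is already 0, so every move leaves a nonzero nim-sum — there are no winning moves.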